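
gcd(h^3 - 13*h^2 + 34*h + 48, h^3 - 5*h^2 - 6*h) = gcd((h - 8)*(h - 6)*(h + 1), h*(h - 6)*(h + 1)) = h^2 - 5*h - 6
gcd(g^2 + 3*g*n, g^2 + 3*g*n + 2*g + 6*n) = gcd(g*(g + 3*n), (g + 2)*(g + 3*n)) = g + 3*n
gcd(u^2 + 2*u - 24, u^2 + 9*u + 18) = u + 6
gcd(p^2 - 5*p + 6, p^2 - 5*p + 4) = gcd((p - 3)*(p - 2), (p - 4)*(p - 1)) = 1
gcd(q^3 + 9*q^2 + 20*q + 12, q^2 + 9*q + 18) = q + 6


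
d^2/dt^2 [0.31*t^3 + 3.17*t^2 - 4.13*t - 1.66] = 1.86*t + 6.34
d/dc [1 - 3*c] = -3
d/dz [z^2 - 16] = 2*z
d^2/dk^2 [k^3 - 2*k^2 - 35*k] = 6*k - 4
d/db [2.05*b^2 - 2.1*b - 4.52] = 4.1*b - 2.1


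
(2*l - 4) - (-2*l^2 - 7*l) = 2*l^2 + 9*l - 4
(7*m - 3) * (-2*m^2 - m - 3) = -14*m^3 - m^2 - 18*m + 9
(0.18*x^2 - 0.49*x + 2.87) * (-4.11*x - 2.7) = -0.7398*x^3 + 1.5279*x^2 - 10.4727*x - 7.749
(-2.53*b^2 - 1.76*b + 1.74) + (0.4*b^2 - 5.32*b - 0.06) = -2.13*b^2 - 7.08*b + 1.68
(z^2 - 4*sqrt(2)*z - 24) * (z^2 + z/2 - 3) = z^4 - 4*sqrt(2)*z^3 + z^3/2 - 27*z^2 - 2*sqrt(2)*z^2 - 12*z + 12*sqrt(2)*z + 72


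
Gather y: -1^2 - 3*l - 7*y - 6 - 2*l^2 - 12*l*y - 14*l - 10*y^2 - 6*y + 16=-2*l^2 - 17*l - 10*y^2 + y*(-12*l - 13) + 9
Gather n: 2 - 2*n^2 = 2 - 2*n^2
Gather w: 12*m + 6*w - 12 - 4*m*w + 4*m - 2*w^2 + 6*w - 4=16*m - 2*w^2 + w*(12 - 4*m) - 16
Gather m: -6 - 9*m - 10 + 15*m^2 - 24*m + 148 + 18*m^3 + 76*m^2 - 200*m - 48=18*m^3 + 91*m^2 - 233*m + 84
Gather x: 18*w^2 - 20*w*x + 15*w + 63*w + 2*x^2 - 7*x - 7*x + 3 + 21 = 18*w^2 + 78*w + 2*x^2 + x*(-20*w - 14) + 24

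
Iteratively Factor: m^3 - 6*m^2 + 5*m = (m)*(m^2 - 6*m + 5) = m*(m - 1)*(m - 5)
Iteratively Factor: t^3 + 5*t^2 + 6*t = (t + 3)*(t^2 + 2*t) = (t + 2)*(t + 3)*(t)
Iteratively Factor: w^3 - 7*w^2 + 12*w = (w - 3)*(w^2 - 4*w) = (w - 4)*(w - 3)*(w)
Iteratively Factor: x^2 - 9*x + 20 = (x - 5)*(x - 4)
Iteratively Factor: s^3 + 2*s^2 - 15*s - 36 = (s + 3)*(s^2 - s - 12) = (s + 3)^2*(s - 4)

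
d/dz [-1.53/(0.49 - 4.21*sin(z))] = -6.4413*cos(z)/(4.21*sin(z) - 0.49)^2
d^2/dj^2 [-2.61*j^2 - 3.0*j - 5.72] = -5.22000000000000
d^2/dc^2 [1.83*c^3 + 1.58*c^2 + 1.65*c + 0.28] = 10.98*c + 3.16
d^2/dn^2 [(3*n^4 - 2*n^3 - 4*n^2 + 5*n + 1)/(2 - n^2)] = 2*(-3*n^6 + 18*n^4 - n^3 - 51*n^2 - 6*n + 14)/(n^6 - 6*n^4 + 12*n^2 - 8)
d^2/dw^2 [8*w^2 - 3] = 16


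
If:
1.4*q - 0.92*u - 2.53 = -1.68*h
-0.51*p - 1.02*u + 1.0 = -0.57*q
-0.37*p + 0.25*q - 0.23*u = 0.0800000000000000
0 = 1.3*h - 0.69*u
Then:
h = 1.15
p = -0.32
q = 1.85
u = 2.17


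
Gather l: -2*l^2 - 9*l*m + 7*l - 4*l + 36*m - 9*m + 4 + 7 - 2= -2*l^2 + l*(3 - 9*m) + 27*m + 9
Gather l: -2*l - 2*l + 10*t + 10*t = -4*l + 20*t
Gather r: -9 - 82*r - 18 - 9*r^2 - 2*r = -9*r^2 - 84*r - 27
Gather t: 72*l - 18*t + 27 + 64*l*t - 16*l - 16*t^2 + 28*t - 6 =56*l - 16*t^2 + t*(64*l + 10) + 21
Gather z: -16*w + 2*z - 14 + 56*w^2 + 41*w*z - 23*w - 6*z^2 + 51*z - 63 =56*w^2 - 39*w - 6*z^2 + z*(41*w + 53) - 77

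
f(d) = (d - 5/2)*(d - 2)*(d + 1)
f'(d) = (d - 5/2)*(d - 2) + (d - 5/2)*(d + 1) + (d - 2)*(d + 1)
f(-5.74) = -302.31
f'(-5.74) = 139.52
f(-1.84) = -14.00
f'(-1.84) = 23.54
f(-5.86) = -319.35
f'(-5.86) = 144.54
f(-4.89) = -198.07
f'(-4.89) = 106.47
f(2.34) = -0.18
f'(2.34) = 0.55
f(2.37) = -0.16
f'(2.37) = 0.76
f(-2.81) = -46.23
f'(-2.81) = 43.86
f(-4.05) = -120.86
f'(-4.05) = 78.06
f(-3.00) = -55.00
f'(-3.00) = 48.50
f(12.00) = 1235.00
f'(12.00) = 348.50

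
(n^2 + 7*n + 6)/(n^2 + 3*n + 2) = (n + 6)/(n + 2)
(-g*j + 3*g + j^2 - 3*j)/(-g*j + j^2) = (j - 3)/j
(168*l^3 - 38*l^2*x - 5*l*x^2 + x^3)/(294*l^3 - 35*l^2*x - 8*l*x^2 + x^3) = (-4*l + x)/(-7*l + x)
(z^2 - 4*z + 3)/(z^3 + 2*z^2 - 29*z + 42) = (z - 1)/(z^2 + 5*z - 14)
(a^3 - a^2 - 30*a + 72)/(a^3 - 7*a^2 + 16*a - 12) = (a^2 + 2*a - 24)/(a^2 - 4*a + 4)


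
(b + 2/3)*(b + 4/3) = b^2 + 2*b + 8/9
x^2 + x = x*(x + 1)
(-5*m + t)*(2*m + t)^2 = -20*m^3 - 16*m^2*t - m*t^2 + t^3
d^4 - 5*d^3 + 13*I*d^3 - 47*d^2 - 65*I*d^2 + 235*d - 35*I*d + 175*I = (d - 5)*(d + I)*(d + 5*I)*(d + 7*I)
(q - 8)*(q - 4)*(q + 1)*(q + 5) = q^4 - 6*q^3 - 35*q^2 + 132*q + 160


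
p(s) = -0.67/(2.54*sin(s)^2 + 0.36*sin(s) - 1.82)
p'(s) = -0.67*(-5.08*sin(s)*cos(s) - 0.36*cos(s))/(2.54*sin(s)^2 + 0.36*sin(s) - 1.82)^2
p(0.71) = 1.32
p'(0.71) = 7.28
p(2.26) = 22.84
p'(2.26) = -2118.69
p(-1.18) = -36.06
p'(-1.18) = -3206.92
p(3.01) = 0.39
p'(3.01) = -0.23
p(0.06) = 0.37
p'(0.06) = 0.14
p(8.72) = 1.29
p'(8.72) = -6.87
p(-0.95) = 1.55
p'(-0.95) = -7.87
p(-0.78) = 0.82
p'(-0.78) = -2.29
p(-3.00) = 0.37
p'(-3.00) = 0.07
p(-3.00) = 0.37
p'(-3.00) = 0.07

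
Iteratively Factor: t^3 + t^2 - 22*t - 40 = (t - 5)*(t^2 + 6*t + 8) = (t - 5)*(t + 4)*(t + 2)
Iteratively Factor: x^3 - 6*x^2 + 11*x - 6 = (x - 2)*(x^2 - 4*x + 3) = (x - 3)*(x - 2)*(x - 1)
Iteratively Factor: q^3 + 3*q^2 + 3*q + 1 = (q + 1)*(q^2 + 2*q + 1) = (q + 1)^2*(q + 1)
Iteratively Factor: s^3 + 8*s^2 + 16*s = (s)*(s^2 + 8*s + 16) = s*(s + 4)*(s + 4)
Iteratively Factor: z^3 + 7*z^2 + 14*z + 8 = (z + 2)*(z^2 + 5*z + 4) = (z + 2)*(z + 4)*(z + 1)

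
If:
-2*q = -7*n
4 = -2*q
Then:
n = -4/7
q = -2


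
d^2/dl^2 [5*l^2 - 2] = 10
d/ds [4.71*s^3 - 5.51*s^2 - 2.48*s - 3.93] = 14.13*s^2 - 11.02*s - 2.48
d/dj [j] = 1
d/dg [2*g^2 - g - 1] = 4*g - 1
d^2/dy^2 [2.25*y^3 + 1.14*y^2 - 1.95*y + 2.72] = 13.5*y + 2.28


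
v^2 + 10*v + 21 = (v + 3)*(v + 7)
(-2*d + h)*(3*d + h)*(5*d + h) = -30*d^3 - d^2*h + 6*d*h^2 + h^3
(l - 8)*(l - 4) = l^2 - 12*l + 32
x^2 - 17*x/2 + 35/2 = (x - 5)*(x - 7/2)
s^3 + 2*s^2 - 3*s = s*(s - 1)*(s + 3)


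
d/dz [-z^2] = -2*z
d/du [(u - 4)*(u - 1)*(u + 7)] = 3*u^2 + 4*u - 31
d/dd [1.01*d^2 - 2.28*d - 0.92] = 2.02*d - 2.28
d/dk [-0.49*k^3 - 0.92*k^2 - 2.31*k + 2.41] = -1.47*k^2 - 1.84*k - 2.31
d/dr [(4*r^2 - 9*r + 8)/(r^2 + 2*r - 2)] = (17*r^2 - 32*r + 2)/(r^4 + 4*r^3 - 8*r + 4)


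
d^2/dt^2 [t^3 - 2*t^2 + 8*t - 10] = 6*t - 4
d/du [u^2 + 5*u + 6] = 2*u + 5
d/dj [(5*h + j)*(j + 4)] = 5*h + 2*j + 4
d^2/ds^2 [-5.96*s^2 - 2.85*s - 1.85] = -11.9200000000000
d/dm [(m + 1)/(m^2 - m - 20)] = (m^2 - m - (m + 1)*(2*m - 1) - 20)/(-m^2 + m + 20)^2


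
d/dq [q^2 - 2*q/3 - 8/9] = 2*q - 2/3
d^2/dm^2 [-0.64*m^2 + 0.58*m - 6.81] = -1.28000000000000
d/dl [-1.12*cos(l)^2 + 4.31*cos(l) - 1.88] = (2.24*cos(l) - 4.31)*sin(l)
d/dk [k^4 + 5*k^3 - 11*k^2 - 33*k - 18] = 4*k^3 + 15*k^2 - 22*k - 33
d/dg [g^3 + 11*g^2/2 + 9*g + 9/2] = 3*g^2 + 11*g + 9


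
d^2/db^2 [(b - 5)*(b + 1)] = 2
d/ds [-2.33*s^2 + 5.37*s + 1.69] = 5.37 - 4.66*s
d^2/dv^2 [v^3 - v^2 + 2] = 6*v - 2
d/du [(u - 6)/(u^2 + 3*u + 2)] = (u^2 + 3*u - (u - 6)*(2*u + 3) + 2)/(u^2 + 3*u + 2)^2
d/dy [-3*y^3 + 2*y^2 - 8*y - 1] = -9*y^2 + 4*y - 8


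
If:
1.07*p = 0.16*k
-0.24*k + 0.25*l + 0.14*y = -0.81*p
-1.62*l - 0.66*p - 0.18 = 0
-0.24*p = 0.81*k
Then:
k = 0.00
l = -0.11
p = 0.00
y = 0.20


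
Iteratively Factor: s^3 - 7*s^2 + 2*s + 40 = (s - 5)*(s^2 - 2*s - 8) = (s - 5)*(s + 2)*(s - 4)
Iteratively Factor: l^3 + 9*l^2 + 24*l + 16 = (l + 4)*(l^2 + 5*l + 4) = (l + 4)^2*(l + 1)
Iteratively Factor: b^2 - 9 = (b - 3)*(b + 3)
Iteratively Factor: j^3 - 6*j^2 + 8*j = (j)*(j^2 - 6*j + 8) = j*(j - 4)*(j - 2)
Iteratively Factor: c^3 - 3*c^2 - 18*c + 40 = (c - 2)*(c^2 - c - 20) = (c - 5)*(c - 2)*(c + 4)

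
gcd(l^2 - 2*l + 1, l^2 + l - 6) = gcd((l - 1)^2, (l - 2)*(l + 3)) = 1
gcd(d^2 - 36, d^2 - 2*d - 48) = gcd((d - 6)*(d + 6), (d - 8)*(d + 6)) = d + 6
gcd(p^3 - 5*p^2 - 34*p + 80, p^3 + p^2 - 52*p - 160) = p^2 - 3*p - 40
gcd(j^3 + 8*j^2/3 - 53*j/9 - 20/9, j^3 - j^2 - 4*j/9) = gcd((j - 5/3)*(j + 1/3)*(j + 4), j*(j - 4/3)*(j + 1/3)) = j + 1/3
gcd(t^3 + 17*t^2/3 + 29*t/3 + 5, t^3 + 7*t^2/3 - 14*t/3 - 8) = t + 3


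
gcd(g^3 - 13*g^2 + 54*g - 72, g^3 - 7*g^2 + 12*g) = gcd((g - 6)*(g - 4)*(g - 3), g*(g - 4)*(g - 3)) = g^2 - 7*g + 12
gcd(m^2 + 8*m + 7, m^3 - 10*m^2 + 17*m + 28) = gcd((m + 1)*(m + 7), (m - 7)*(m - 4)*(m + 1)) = m + 1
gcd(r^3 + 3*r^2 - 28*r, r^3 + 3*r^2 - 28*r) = r^3 + 3*r^2 - 28*r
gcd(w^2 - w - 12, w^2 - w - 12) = w^2 - w - 12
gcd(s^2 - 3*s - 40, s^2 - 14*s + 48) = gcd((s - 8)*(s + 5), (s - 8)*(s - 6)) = s - 8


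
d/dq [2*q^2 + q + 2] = 4*q + 1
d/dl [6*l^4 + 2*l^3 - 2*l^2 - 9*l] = 24*l^3 + 6*l^2 - 4*l - 9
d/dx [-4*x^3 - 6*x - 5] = -12*x^2 - 6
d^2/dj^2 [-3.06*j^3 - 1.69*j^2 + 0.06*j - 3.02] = -18.36*j - 3.38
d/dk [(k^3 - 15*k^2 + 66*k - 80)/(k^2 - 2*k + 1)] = (k^3 - 3*k^2 - 36*k + 94)/(k^3 - 3*k^2 + 3*k - 1)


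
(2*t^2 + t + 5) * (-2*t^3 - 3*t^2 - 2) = -4*t^5 - 8*t^4 - 13*t^3 - 19*t^2 - 2*t - 10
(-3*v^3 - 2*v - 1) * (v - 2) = -3*v^4 + 6*v^3 - 2*v^2 + 3*v + 2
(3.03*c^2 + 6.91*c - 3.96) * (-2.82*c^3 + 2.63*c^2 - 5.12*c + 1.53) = -8.5446*c^5 - 11.5173*c^4 + 13.8269*c^3 - 41.1581*c^2 + 30.8475*c - 6.0588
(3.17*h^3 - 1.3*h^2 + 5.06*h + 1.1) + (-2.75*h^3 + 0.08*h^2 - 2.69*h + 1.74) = 0.42*h^3 - 1.22*h^2 + 2.37*h + 2.84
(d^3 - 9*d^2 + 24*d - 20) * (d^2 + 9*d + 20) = d^5 - 37*d^3 + 16*d^2 + 300*d - 400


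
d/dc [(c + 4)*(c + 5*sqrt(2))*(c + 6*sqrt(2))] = 3*c^2 + 8*c + 22*sqrt(2)*c + 60 + 44*sqrt(2)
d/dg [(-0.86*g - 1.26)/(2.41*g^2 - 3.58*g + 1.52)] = (2.0726*g^2 + 6.0732*g - 5.818)/(5.8081*g^4 - 17.2556*g^3 + 20.1428*g^2 - 10.8832*g + 2.3104)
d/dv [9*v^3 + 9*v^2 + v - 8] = 27*v^2 + 18*v + 1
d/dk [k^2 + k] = 2*k + 1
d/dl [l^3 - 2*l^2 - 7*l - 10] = 3*l^2 - 4*l - 7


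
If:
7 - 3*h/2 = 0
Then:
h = 14/3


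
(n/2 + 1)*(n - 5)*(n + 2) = n^3/2 - n^2/2 - 8*n - 10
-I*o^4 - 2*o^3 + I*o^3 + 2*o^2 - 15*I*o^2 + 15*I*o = o*(o - 5*I)*(o + 3*I)*(-I*o + I)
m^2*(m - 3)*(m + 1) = m^4 - 2*m^3 - 3*m^2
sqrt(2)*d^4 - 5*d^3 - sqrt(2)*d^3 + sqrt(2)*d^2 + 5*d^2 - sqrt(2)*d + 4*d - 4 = (d - 1)*(d - 2*sqrt(2))*(d - sqrt(2))*(sqrt(2)*d + 1)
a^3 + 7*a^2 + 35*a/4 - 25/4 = (a - 1/2)*(a + 5/2)*(a + 5)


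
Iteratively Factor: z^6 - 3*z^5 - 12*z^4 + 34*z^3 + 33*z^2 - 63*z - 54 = (z - 2)*(z^5 - z^4 - 14*z^3 + 6*z^2 + 45*z + 27) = (z - 2)*(z + 1)*(z^4 - 2*z^3 - 12*z^2 + 18*z + 27) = (z - 3)*(z - 2)*(z + 1)*(z^3 + z^2 - 9*z - 9) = (z - 3)*(z - 2)*(z + 1)^2*(z^2 - 9) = (z - 3)*(z - 2)*(z + 1)^2*(z + 3)*(z - 3)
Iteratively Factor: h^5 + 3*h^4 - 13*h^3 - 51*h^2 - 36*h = (h + 3)*(h^4 - 13*h^2 - 12*h) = h*(h + 3)*(h^3 - 13*h - 12) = h*(h + 1)*(h + 3)*(h^2 - h - 12) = h*(h + 1)*(h + 3)^2*(h - 4)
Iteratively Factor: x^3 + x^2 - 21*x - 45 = (x - 5)*(x^2 + 6*x + 9) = (x - 5)*(x + 3)*(x + 3)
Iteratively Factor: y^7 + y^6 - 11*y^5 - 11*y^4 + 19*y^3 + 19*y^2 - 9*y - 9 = (y + 1)*(y^6 - 11*y^4 + 19*y^2 - 9) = (y - 1)*(y + 1)*(y^5 + y^4 - 10*y^3 - 10*y^2 + 9*y + 9) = (y - 1)*(y + 1)*(y + 3)*(y^4 - 2*y^3 - 4*y^2 + 2*y + 3) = (y - 1)*(y + 1)^2*(y + 3)*(y^3 - 3*y^2 - y + 3) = (y - 1)*(y + 1)^3*(y + 3)*(y^2 - 4*y + 3) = (y - 3)*(y - 1)*(y + 1)^3*(y + 3)*(y - 1)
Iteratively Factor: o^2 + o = (o + 1)*(o)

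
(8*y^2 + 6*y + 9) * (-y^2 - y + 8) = -8*y^4 - 14*y^3 + 49*y^2 + 39*y + 72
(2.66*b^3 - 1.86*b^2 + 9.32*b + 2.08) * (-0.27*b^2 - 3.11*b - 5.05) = -0.7182*b^5 - 7.7704*b^4 - 10.1648*b^3 - 20.1538*b^2 - 53.5348*b - 10.504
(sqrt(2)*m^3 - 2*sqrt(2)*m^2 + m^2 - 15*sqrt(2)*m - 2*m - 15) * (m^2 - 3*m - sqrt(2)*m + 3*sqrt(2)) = sqrt(2)*m^5 - 5*sqrt(2)*m^4 - m^4 - 10*sqrt(2)*m^3 + 5*m^3 + 9*m^2 + 50*sqrt(2)*m^2 - 45*m + 9*sqrt(2)*m - 45*sqrt(2)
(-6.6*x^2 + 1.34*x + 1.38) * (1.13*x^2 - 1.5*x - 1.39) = -7.458*x^4 + 11.4142*x^3 + 8.7234*x^2 - 3.9326*x - 1.9182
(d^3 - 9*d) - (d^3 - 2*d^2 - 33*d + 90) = 2*d^2 + 24*d - 90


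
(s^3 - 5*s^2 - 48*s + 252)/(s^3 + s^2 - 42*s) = (s - 6)/s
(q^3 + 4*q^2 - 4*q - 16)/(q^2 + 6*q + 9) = (q^3 + 4*q^2 - 4*q - 16)/(q^2 + 6*q + 9)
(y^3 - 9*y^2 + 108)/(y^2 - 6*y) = y - 3 - 18/y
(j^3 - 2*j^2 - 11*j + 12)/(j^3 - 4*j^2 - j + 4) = (j + 3)/(j + 1)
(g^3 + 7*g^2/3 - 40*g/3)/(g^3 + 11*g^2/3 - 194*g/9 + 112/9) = 3*g*(g + 5)/(3*g^2 + 19*g - 14)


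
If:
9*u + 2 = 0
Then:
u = -2/9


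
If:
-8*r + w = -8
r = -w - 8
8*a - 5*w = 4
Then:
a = -9/2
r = 0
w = -8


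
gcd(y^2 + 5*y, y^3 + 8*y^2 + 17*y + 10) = y + 5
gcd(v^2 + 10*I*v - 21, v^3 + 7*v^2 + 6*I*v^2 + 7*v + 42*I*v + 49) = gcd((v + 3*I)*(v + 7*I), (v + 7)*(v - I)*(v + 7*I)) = v + 7*I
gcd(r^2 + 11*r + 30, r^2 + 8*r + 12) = r + 6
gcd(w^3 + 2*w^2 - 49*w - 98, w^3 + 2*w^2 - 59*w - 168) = w + 7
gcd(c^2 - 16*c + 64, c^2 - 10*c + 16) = c - 8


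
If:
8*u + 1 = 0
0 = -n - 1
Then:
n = -1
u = -1/8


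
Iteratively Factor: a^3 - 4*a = (a - 2)*(a^2 + 2*a) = a*(a - 2)*(a + 2)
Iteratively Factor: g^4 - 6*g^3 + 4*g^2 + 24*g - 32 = (g - 2)*(g^3 - 4*g^2 - 4*g + 16) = (g - 2)^2*(g^2 - 2*g - 8) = (g - 2)^2*(g + 2)*(g - 4)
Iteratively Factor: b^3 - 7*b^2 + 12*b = (b - 4)*(b^2 - 3*b) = (b - 4)*(b - 3)*(b)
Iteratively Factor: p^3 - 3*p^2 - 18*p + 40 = (p - 2)*(p^2 - p - 20) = (p - 5)*(p - 2)*(p + 4)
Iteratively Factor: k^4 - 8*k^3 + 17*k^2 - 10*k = (k)*(k^3 - 8*k^2 + 17*k - 10) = k*(k - 5)*(k^2 - 3*k + 2) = k*(k - 5)*(k - 1)*(k - 2)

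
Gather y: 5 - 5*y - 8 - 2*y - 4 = -7*y - 7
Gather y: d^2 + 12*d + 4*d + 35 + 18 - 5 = d^2 + 16*d + 48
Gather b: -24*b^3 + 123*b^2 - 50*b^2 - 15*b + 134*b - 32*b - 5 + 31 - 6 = -24*b^3 + 73*b^2 + 87*b + 20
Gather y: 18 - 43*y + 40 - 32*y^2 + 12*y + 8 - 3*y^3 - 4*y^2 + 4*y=-3*y^3 - 36*y^2 - 27*y + 66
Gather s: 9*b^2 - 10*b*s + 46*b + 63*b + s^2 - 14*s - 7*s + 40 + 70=9*b^2 + 109*b + s^2 + s*(-10*b - 21) + 110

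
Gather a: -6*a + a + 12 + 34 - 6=40 - 5*a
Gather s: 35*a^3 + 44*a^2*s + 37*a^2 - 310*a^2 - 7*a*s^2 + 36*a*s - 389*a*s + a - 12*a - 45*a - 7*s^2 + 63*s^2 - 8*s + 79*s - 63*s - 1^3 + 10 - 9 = 35*a^3 - 273*a^2 - 56*a + s^2*(56 - 7*a) + s*(44*a^2 - 353*a + 8)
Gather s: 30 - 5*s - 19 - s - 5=6 - 6*s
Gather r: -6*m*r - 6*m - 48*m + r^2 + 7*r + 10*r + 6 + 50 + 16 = -54*m + r^2 + r*(17 - 6*m) + 72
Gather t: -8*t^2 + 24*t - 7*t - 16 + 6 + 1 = -8*t^2 + 17*t - 9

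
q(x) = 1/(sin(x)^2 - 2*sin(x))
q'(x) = (-2*sin(x)*cos(x) + 2*cos(x))/(sin(x)^2 - 2*sin(x))^2 = 2*(1 - sin(x))*cos(x)/((sin(x) - 2)^2*sin(x)^2)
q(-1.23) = 0.36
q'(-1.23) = 0.17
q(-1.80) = 0.35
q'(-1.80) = -0.11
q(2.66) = -1.40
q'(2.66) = -1.88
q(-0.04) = 12.26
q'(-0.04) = 312.30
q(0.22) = -2.57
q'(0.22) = 10.09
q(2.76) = -1.65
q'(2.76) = -3.17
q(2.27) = -1.06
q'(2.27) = -0.34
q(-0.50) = 0.84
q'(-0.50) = 1.84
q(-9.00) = 1.01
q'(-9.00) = -2.60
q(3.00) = -3.81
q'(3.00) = -24.71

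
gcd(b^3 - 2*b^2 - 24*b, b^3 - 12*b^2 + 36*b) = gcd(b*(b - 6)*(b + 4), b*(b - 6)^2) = b^2 - 6*b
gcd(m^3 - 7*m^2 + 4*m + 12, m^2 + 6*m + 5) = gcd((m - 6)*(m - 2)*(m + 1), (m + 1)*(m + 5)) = m + 1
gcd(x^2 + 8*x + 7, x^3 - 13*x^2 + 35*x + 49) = x + 1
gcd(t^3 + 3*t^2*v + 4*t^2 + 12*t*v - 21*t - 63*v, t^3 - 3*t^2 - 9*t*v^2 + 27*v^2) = t^2 + 3*t*v - 3*t - 9*v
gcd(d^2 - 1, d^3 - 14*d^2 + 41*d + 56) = d + 1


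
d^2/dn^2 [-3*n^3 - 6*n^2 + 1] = -18*n - 12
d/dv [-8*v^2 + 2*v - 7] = 2 - 16*v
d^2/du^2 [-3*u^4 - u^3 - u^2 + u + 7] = -36*u^2 - 6*u - 2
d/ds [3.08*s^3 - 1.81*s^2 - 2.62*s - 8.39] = 9.24*s^2 - 3.62*s - 2.62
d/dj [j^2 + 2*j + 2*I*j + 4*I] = 2*j + 2 + 2*I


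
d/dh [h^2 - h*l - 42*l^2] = 2*h - l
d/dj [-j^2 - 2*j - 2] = -2*j - 2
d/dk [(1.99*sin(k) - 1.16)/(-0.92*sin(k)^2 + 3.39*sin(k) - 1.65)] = (1.8308*sin(k)^2 - 2.1344*sin(k) + 0.6489)*cos(k)/(0.8464*sin(k)^4 - 6.2376*sin(k)^3 + 14.5281*sin(k)^2 - 11.187*sin(k) + 2.7225)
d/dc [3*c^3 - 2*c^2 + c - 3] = 9*c^2 - 4*c + 1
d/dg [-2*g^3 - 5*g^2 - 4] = 2*g*(-3*g - 5)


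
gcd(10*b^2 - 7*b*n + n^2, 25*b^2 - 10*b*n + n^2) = 5*b - n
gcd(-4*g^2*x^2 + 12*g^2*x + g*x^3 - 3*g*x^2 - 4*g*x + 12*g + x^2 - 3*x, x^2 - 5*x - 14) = 1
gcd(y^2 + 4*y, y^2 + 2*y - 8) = y + 4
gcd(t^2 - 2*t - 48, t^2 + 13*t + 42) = t + 6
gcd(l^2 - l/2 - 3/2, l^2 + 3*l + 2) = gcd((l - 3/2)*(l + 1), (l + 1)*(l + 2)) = l + 1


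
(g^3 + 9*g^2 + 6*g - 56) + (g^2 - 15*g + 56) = g^3 + 10*g^2 - 9*g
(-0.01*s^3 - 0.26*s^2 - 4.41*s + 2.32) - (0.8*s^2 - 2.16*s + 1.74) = -0.01*s^3 - 1.06*s^2 - 2.25*s + 0.58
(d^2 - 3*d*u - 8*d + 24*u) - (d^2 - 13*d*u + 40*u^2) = 10*d*u - 8*d - 40*u^2 + 24*u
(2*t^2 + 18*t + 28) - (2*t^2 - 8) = 18*t + 36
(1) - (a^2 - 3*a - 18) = -a^2 + 3*a + 19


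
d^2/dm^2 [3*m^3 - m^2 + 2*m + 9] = 18*m - 2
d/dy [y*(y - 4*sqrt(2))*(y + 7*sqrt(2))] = 3*y^2 + 6*sqrt(2)*y - 56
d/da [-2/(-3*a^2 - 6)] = -4*a/(3*(a^2 + 2)^2)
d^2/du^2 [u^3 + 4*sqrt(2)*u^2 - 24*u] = 6*u + 8*sqrt(2)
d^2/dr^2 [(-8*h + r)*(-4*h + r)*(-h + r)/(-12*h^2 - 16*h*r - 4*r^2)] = h^2*(1061*h^3 + 753*h^2*r - 57*h*r^2 - 109*r^3)/(2*(27*h^6 + 108*h^5*r + 171*h^4*r^2 + 136*h^3*r^3 + 57*h^2*r^4 + 12*h*r^5 + r^6))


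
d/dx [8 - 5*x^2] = -10*x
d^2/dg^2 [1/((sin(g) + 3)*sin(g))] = (-4*sin(g) - 9 - 3/sin(g) + 18/sin(g)^2 + 18/sin(g)^3)/(sin(g) + 3)^3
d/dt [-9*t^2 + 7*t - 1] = 7 - 18*t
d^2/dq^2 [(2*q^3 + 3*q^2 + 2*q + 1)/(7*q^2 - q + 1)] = 2*(107*q^3 + 78*q^2 - 57*q - 1)/(343*q^6 - 147*q^5 + 168*q^4 - 43*q^3 + 24*q^2 - 3*q + 1)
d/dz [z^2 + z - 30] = 2*z + 1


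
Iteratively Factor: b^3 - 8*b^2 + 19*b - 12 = (b - 1)*(b^2 - 7*b + 12) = (b - 4)*(b - 1)*(b - 3)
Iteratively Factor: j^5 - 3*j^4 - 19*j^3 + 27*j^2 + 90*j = (j - 5)*(j^4 + 2*j^3 - 9*j^2 - 18*j) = (j - 5)*(j + 2)*(j^3 - 9*j) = (j - 5)*(j + 2)*(j + 3)*(j^2 - 3*j) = (j - 5)*(j - 3)*(j + 2)*(j + 3)*(j)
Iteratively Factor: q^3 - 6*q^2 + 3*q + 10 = (q - 2)*(q^2 - 4*q - 5) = (q - 2)*(q + 1)*(q - 5)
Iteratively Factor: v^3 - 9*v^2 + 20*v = (v - 4)*(v^2 - 5*v) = v*(v - 4)*(v - 5)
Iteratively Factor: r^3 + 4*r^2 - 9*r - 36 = (r + 4)*(r^2 - 9) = (r - 3)*(r + 4)*(r + 3)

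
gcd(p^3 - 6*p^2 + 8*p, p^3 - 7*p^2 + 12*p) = p^2 - 4*p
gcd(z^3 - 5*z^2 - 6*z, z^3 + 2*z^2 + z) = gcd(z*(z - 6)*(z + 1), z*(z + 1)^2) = z^2 + z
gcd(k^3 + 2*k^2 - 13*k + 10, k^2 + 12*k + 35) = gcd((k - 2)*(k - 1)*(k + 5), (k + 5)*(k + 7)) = k + 5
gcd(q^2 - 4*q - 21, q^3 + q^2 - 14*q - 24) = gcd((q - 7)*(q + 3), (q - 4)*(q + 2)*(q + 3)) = q + 3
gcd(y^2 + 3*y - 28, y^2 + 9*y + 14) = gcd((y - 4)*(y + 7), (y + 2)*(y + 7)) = y + 7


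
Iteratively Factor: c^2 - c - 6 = (c - 3)*(c + 2)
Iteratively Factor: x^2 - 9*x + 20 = (x - 4)*(x - 5)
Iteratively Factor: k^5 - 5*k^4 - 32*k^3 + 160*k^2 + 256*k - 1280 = (k + 4)*(k^4 - 9*k^3 + 4*k^2 + 144*k - 320) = (k - 4)*(k + 4)*(k^3 - 5*k^2 - 16*k + 80) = (k - 4)*(k + 4)^2*(k^2 - 9*k + 20) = (k - 5)*(k - 4)*(k + 4)^2*(k - 4)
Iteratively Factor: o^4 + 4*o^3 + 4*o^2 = (o)*(o^3 + 4*o^2 + 4*o) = o^2*(o^2 + 4*o + 4) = o^2*(o + 2)*(o + 2)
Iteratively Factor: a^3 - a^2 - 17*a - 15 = (a - 5)*(a^2 + 4*a + 3) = (a - 5)*(a + 1)*(a + 3)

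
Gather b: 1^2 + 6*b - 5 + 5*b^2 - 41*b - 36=5*b^2 - 35*b - 40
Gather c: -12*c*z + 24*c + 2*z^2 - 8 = c*(24 - 12*z) + 2*z^2 - 8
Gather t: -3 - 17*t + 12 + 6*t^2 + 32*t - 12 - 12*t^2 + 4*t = -6*t^2 + 19*t - 3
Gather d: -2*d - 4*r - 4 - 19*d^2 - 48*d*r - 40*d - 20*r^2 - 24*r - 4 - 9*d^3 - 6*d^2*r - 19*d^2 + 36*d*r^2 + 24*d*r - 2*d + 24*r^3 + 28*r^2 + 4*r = -9*d^3 + d^2*(-6*r - 38) + d*(36*r^2 - 24*r - 44) + 24*r^3 + 8*r^2 - 24*r - 8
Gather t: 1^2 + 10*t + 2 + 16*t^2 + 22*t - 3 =16*t^2 + 32*t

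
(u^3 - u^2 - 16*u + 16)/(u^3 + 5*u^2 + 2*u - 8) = (u - 4)/(u + 2)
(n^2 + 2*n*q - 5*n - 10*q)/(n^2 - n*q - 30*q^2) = (-n^2 - 2*n*q + 5*n + 10*q)/(-n^2 + n*q + 30*q^2)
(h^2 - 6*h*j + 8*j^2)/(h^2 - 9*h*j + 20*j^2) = (h - 2*j)/(h - 5*j)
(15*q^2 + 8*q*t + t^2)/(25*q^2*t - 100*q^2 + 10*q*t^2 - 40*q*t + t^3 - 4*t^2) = (3*q + t)/(5*q*t - 20*q + t^2 - 4*t)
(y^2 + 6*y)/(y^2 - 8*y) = (y + 6)/(y - 8)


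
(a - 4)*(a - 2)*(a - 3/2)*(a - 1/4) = a^4 - 31*a^3/4 + 151*a^2/8 - 65*a/4 + 3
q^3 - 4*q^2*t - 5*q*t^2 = q*(q - 5*t)*(q + t)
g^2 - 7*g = g*(g - 7)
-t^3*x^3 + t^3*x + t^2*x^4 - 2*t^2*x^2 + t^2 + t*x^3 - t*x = (-t + x)*(x - 1)*(t*x + 1)*(t*x + t)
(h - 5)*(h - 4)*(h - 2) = h^3 - 11*h^2 + 38*h - 40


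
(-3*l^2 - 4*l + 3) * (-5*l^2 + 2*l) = 15*l^4 + 14*l^3 - 23*l^2 + 6*l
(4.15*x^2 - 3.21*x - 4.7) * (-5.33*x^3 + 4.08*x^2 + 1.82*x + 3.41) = -22.1195*x^5 + 34.0413*x^4 + 19.5072*x^3 - 10.8667*x^2 - 19.5001*x - 16.027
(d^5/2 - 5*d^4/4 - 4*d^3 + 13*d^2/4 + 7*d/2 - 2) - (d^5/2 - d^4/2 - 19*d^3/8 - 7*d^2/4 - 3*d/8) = -3*d^4/4 - 13*d^3/8 + 5*d^2 + 31*d/8 - 2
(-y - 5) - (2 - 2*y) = y - 7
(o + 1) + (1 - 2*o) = 2 - o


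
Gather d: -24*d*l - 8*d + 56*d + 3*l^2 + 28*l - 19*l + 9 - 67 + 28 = d*(48 - 24*l) + 3*l^2 + 9*l - 30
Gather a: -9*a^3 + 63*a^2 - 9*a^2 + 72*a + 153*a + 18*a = -9*a^3 + 54*a^2 + 243*a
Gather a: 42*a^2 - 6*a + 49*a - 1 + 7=42*a^2 + 43*a + 6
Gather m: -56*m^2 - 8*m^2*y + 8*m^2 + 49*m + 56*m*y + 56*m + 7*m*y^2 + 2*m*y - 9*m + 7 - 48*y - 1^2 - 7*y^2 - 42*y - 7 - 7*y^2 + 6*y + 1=m^2*(-8*y - 48) + m*(7*y^2 + 58*y + 96) - 14*y^2 - 84*y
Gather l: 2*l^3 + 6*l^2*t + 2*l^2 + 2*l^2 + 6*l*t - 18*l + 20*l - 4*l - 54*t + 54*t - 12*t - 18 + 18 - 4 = 2*l^3 + l^2*(6*t + 4) + l*(6*t - 2) - 12*t - 4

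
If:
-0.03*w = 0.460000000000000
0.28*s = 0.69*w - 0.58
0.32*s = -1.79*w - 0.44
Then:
No Solution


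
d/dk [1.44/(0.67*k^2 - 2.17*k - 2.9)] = (3.1248 - 1.9296*k)/(-0.67*k^2 + 2.17*k + 2.9)^2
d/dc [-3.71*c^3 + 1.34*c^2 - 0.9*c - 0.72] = -11.13*c^2 + 2.68*c - 0.9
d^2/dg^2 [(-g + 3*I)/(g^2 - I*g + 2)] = 2*(-(g - 3*I)*(2*g - I)^2 + (3*g - 4*I)*(g^2 - I*g + 2))/(g^2 - I*g + 2)^3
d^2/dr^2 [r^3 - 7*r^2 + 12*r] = 6*r - 14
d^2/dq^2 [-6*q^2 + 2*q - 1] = -12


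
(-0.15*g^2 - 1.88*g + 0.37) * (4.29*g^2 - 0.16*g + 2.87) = -0.6435*g^4 - 8.0412*g^3 + 1.4576*g^2 - 5.4548*g + 1.0619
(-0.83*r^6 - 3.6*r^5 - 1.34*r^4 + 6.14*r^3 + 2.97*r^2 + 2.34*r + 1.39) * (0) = 0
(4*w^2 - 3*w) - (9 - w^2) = 5*w^2 - 3*w - 9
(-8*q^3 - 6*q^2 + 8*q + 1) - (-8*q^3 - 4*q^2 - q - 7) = -2*q^2 + 9*q + 8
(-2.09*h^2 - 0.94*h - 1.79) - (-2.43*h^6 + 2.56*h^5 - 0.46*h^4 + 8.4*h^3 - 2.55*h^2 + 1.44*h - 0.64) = 2.43*h^6 - 2.56*h^5 + 0.46*h^4 - 8.4*h^3 + 0.46*h^2 - 2.38*h - 1.15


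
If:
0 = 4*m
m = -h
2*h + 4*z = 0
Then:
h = 0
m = 0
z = 0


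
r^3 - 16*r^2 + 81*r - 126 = (r - 7)*(r - 6)*(r - 3)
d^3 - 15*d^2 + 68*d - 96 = (d - 8)*(d - 4)*(d - 3)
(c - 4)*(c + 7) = c^2 + 3*c - 28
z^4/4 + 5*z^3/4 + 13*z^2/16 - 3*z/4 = z*(z/4 + 1)*(z - 1/2)*(z + 3/2)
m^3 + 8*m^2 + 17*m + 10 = (m + 1)*(m + 2)*(m + 5)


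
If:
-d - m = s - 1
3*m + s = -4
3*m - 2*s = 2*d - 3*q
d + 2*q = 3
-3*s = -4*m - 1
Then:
No Solution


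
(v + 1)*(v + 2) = v^2 + 3*v + 2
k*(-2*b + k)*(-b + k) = 2*b^2*k - 3*b*k^2 + k^3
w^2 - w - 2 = (w - 2)*(w + 1)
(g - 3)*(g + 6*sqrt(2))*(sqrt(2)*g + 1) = sqrt(2)*g^3 - 3*sqrt(2)*g^2 + 13*g^2 - 39*g + 6*sqrt(2)*g - 18*sqrt(2)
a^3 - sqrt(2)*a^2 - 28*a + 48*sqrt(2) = (a - 3*sqrt(2))*(a - 2*sqrt(2))*(a + 4*sqrt(2))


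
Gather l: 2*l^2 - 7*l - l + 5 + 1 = 2*l^2 - 8*l + 6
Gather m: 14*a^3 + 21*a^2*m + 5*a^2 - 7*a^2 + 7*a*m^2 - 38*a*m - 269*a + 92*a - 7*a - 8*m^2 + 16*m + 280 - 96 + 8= 14*a^3 - 2*a^2 - 184*a + m^2*(7*a - 8) + m*(21*a^2 - 38*a + 16) + 192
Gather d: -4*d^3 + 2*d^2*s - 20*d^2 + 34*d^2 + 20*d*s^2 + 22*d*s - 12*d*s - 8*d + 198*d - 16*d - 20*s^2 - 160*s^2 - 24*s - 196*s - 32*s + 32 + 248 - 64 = -4*d^3 + d^2*(2*s + 14) + d*(20*s^2 + 10*s + 174) - 180*s^2 - 252*s + 216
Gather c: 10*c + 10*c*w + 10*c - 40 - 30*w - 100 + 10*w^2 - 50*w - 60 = c*(10*w + 20) + 10*w^2 - 80*w - 200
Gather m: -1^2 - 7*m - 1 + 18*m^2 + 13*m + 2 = 18*m^2 + 6*m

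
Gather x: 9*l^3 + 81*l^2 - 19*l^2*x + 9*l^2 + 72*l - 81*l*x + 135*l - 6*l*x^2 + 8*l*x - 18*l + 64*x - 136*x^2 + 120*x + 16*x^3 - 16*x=9*l^3 + 90*l^2 + 189*l + 16*x^3 + x^2*(-6*l - 136) + x*(-19*l^2 - 73*l + 168)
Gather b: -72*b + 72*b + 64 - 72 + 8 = 0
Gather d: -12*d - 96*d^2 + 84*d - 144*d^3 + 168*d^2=-144*d^3 + 72*d^2 + 72*d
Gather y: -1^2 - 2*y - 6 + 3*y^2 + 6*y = 3*y^2 + 4*y - 7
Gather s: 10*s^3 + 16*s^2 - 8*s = 10*s^3 + 16*s^2 - 8*s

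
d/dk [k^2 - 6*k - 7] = 2*k - 6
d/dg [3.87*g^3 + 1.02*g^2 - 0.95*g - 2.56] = 11.61*g^2 + 2.04*g - 0.95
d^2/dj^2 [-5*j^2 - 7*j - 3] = -10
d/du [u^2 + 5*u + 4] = 2*u + 5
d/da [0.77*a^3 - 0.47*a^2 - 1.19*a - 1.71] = 2.31*a^2 - 0.94*a - 1.19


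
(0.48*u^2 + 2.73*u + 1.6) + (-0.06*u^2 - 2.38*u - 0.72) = 0.42*u^2 + 0.35*u + 0.88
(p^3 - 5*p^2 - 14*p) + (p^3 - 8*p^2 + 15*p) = 2*p^3 - 13*p^2 + p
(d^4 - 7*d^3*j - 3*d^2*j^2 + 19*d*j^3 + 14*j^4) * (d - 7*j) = d^5 - 14*d^4*j + 46*d^3*j^2 + 40*d^2*j^3 - 119*d*j^4 - 98*j^5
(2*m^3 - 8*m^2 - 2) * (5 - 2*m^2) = -4*m^5 + 16*m^4 + 10*m^3 - 36*m^2 - 10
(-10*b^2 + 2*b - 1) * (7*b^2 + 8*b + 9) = -70*b^4 - 66*b^3 - 81*b^2 + 10*b - 9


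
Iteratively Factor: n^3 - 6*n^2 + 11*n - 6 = (n - 3)*(n^2 - 3*n + 2) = (n - 3)*(n - 1)*(n - 2)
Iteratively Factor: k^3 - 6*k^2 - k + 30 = (k - 5)*(k^2 - k - 6) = (k - 5)*(k + 2)*(k - 3)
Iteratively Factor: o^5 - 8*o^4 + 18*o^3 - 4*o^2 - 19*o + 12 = (o - 3)*(o^4 - 5*o^3 + 3*o^2 + 5*o - 4) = (o - 3)*(o + 1)*(o^3 - 6*o^2 + 9*o - 4) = (o - 3)*(o - 1)*(o + 1)*(o^2 - 5*o + 4) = (o - 3)*(o - 1)^2*(o + 1)*(o - 4)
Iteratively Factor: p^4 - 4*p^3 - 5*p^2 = (p)*(p^3 - 4*p^2 - 5*p) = p*(p - 5)*(p^2 + p) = p^2*(p - 5)*(p + 1)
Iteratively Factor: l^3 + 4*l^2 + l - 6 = (l - 1)*(l^2 + 5*l + 6) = (l - 1)*(l + 3)*(l + 2)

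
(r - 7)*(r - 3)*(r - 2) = r^3 - 12*r^2 + 41*r - 42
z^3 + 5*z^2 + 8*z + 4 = (z + 1)*(z + 2)^2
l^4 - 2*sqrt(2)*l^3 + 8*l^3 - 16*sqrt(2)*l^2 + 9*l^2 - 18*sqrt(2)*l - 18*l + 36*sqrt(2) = (l - 1)*(l + 3)*(l + 6)*(l - 2*sqrt(2))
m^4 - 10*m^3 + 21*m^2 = m^2*(m - 7)*(m - 3)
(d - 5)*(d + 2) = d^2 - 3*d - 10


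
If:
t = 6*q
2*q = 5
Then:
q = 5/2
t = 15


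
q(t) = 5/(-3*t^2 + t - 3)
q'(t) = 5*(6*t - 1)/(-3*t^2 + t - 3)^2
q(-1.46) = -0.46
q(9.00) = -0.02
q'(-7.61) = -0.01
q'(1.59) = 0.53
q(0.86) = -1.15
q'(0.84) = 1.10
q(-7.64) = -0.03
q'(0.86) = 1.09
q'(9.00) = 0.00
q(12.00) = -0.01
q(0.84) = -1.17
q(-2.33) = -0.23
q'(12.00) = 0.00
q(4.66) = -0.08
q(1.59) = -0.56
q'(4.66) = 0.03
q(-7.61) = -0.03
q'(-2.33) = -0.16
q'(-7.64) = -0.01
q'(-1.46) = -0.41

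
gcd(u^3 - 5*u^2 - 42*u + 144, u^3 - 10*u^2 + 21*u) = u - 3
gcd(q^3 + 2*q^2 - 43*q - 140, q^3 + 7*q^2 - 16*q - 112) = q + 4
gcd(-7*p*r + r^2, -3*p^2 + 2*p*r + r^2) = 1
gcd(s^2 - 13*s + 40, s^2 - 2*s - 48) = s - 8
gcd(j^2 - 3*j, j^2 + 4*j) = j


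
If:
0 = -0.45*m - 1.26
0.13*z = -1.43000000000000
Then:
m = -2.80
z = -11.00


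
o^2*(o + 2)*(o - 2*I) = o^4 + 2*o^3 - 2*I*o^3 - 4*I*o^2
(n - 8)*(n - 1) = n^2 - 9*n + 8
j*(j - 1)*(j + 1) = j^3 - j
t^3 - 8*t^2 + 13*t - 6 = (t - 6)*(t - 1)^2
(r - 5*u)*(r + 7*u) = r^2 + 2*r*u - 35*u^2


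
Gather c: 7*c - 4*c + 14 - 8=3*c + 6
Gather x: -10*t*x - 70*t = -10*t*x - 70*t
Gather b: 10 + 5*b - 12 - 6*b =-b - 2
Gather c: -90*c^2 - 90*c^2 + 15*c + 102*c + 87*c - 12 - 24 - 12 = -180*c^2 + 204*c - 48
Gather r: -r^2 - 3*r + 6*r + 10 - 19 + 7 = -r^2 + 3*r - 2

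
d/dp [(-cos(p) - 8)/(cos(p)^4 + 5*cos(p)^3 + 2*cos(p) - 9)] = -(3*(cos(2*p) - 1)^2/4 + 63*cos(p)/2 + 63*cos(2*p) + 21*cos(3*p)/2 + 85)*sin(p)/(cos(p)^4 + 5*cos(p)^3 + 2*cos(p) - 9)^2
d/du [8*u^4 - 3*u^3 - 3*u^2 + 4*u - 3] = 32*u^3 - 9*u^2 - 6*u + 4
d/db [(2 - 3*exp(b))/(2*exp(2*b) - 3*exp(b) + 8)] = ((3*exp(b) - 2)*(4*exp(b) - 3) - 6*exp(2*b) + 9*exp(b) - 24)*exp(b)/(2*exp(2*b) - 3*exp(b) + 8)^2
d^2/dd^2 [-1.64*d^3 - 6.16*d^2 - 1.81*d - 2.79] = -9.84*d - 12.32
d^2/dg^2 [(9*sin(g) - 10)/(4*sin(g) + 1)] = 49*(4*sin(g)^2 - sin(g) - 8)/(4*sin(g) + 1)^3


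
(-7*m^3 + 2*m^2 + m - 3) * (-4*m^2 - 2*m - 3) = 28*m^5 + 6*m^4 + 13*m^3 + 4*m^2 + 3*m + 9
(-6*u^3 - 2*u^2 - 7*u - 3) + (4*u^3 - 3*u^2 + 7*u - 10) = -2*u^3 - 5*u^2 - 13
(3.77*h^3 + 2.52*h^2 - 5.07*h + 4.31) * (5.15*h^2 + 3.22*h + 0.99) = 19.4155*h^5 + 25.1174*h^4 - 14.2638*h^3 + 8.3659*h^2 + 8.8589*h + 4.2669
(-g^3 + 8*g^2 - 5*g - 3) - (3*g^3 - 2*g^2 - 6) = -4*g^3 + 10*g^2 - 5*g + 3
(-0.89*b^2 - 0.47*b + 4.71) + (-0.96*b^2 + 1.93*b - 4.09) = -1.85*b^2 + 1.46*b + 0.62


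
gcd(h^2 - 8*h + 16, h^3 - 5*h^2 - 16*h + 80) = h - 4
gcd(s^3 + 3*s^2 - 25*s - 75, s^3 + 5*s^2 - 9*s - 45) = s^2 + 8*s + 15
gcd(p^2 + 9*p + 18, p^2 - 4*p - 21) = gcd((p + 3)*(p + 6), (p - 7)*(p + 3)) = p + 3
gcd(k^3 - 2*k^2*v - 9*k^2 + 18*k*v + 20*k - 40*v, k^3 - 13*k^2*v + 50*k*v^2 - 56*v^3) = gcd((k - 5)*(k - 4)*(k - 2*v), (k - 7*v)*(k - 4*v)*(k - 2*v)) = -k + 2*v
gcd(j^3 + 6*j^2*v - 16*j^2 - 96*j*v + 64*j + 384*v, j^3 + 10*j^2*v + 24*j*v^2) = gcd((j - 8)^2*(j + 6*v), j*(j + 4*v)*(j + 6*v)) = j + 6*v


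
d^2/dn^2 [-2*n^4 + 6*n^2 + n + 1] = 12 - 24*n^2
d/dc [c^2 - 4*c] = 2*c - 4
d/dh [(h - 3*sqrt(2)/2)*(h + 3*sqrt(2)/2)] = 2*h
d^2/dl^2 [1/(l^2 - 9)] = 6*(l^2 + 3)/(l^2 - 9)^3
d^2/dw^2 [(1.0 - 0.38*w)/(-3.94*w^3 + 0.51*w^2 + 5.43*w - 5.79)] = (35.393808*w^5 - 190.864632*w^4 + 48.607668*w^3 + 22.779144*w^2 + 126.992412*w - 40.981428)/(61.162984*w^9 - 23.751108*w^8 - 249.805062*w^7 + 334.978533*w^6 + 274.467933*w^5 - 783.828468*w^4 + 332.357337*w^3 + 460.86084*w^2 - 546.107589*w + 194.104539)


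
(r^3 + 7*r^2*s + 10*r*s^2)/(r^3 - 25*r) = (r^2 + 7*r*s + 10*s^2)/(r^2 - 25)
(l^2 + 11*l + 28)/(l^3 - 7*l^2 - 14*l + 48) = (l^2 + 11*l + 28)/(l^3 - 7*l^2 - 14*l + 48)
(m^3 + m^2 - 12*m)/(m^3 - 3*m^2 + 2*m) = (m^2 + m - 12)/(m^2 - 3*m + 2)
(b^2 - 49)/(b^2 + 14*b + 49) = (b - 7)/(b + 7)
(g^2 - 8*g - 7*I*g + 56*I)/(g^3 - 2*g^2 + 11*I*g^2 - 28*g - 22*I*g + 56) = (g^2 - g*(8 + 7*I) + 56*I)/(g^3 + g^2*(-2 + 11*I) - 2*g*(14 + 11*I) + 56)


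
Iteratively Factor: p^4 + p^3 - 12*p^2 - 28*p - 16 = (p - 4)*(p^3 + 5*p^2 + 8*p + 4) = (p - 4)*(p + 1)*(p^2 + 4*p + 4) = (p - 4)*(p + 1)*(p + 2)*(p + 2)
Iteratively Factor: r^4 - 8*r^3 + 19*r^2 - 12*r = (r - 1)*(r^3 - 7*r^2 + 12*r) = (r - 4)*(r - 1)*(r^2 - 3*r) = r*(r - 4)*(r - 1)*(r - 3)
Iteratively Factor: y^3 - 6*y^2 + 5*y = (y - 5)*(y^2 - y) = y*(y - 5)*(y - 1)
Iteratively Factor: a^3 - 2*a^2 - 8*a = (a)*(a^2 - 2*a - 8) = a*(a + 2)*(a - 4)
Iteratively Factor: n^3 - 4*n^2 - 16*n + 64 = (n - 4)*(n^2 - 16) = (n - 4)^2*(n + 4)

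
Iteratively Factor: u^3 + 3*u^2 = (u)*(u^2 + 3*u) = u*(u + 3)*(u)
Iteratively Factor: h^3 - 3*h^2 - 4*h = (h + 1)*(h^2 - 4*h) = (h - 4)*(h + 1)*(h)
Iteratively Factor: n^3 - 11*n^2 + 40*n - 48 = (n - 4)*(n^2 - 7*n + 12) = (n - 4)*(n - 3)*(n - 4)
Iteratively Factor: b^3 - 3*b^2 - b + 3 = (b - 1)*(b^2 - 2*b - 3) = (b - 3)*(b - 1)*(b + 1)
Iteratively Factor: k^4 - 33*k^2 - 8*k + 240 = (k + 4)*(k^3 - 4*k^2 - 17*k + 60) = (k - 3)*(k + 4)*(k^2 - k - 20) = (k - 5)*(k - 3)*(k + 4)*(k + 4)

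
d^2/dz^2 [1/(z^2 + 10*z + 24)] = 2*(-z^2 - 10*z + 4*(z + 5)^2 - 24)/(z^2 + 10*z + 24)^3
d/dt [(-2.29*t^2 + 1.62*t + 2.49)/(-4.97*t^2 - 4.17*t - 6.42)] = (17.6007*t^2 + 54.1542*t - 0.017100000000001)/(24.7009*t^4 + 41.4498*t^3 + 81.2037*t^2 + 53.5428*t + 41.2164)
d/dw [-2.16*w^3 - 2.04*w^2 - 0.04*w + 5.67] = -6.48*w^2 - 4.08*w - 0.04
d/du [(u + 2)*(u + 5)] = 2*u + 7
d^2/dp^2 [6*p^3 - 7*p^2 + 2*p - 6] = 36*p - 14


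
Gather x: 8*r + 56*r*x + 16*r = 56*r*x + 24*r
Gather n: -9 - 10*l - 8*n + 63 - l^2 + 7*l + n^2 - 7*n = -l^2 - 3*l + n^2 - 15*n + 54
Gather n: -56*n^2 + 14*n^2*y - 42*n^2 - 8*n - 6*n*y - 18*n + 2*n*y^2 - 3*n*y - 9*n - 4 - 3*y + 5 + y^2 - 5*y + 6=n^2*(14*y - 98) + n*(2*y^2 - 9*y - 35) + y^2 - 8*y + 7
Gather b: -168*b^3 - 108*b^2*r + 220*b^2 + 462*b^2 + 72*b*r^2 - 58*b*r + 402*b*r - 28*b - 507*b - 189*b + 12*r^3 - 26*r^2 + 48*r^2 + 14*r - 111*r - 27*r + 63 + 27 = -168*b^3 + b^2*(682 - 108*r) + b*(72*r^2 + 344*r - 724) + 12*r^3 + 22*r^2 - 124*r + 90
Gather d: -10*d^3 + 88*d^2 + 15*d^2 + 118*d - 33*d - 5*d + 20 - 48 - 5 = -10*d^3 + 103*d^2 + 80*d - 33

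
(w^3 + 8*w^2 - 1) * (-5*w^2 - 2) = -5*w^5 - 40*w^4 - 2*w^3 - 11*w^2 + 2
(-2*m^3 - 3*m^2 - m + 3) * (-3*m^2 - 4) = 6*m^5 + 9*m^4 + 11*m^3 + 3*m^2 + 4*m - 12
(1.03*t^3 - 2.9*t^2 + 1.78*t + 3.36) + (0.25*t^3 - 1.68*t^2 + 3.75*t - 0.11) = 1.28*t^3 - 4.58*t^2 + 5.53*t + 3.25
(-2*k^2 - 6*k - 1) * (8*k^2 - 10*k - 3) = -16*k^4 - 28*k^3 + 58*k^2 + 28*k + 3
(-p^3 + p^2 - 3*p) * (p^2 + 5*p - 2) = -p^5 - 4*p^4 + 4*p^3 - 17*p^2 + 6*p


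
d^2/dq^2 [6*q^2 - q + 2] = 12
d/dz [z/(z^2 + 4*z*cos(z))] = (4*sin(z) - 1)/(z + 4*cos(z))^2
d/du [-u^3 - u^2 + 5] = u*(-3*u - 2)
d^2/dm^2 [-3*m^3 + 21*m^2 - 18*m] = 42 - 18*m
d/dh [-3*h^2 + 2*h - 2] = 2 - 6*h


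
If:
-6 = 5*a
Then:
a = -6/5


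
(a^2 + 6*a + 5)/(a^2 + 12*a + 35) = (a + 1)/(a + 7)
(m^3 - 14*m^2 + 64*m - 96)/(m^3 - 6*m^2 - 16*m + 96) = (m - 4)/(m + 4)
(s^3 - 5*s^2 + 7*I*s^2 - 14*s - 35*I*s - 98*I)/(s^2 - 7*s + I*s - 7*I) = (s^2 + s*(2 + 7*I) + 14*I)/(s + I)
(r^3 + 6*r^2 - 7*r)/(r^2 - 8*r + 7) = r*(r + 7)/(r - 7)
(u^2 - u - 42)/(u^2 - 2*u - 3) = (-u^2 + u + 42)/(-u^2 + 2*u + 3)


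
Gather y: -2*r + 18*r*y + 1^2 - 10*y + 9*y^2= -2*r + 9*y^2 + y*(18*r - 10) + 1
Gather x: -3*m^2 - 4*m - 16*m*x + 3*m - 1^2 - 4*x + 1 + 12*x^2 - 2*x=-3*m^2 - m + 12*x^2 + x*(-16*m - 6)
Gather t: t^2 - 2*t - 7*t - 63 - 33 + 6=t^2 - 9*t - 90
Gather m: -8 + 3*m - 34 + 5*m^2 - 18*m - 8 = 5*m^2 - 15*m - 50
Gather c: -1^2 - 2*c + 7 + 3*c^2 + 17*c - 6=3*c^2 + 15*c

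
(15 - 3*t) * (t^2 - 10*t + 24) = -3*t^3 + 45*t^2 - 222*t + 360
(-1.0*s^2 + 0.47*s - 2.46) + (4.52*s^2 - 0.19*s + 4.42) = 3.52*s^2 + 0.28*s + 1.96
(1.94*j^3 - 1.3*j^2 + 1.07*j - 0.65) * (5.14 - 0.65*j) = -1.261*j^4 + 10.8166*j^3 - 7.3775*j^2 + 5.9223*j - 3.341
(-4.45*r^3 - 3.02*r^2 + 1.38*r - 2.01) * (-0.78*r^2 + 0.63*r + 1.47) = 3.471*r^5 - 0.4479*r^4 - 9.5205*r^3 - 2.0022*r^2 + 0.7623*r - 2.9547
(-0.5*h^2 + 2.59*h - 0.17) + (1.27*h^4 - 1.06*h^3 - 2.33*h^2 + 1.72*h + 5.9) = 1.27*h^4 - 1.06*h^3 - 2.83*h^2 + 4.31*h + 5.73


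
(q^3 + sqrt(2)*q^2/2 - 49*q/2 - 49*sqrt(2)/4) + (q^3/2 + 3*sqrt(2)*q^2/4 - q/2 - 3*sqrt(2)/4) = 3*q^3/2 + 5*sqrt(2)*q^2/4 - 25*q - 13*sqrt(2)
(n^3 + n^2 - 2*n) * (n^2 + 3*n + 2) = n^5 + 4*n^4 + 3*n^3 - 4*n^2 - 4*n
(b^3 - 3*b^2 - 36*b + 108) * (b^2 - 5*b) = b^5 - 8*b^4 - 21*b^3 + 288*b^2 - 540*b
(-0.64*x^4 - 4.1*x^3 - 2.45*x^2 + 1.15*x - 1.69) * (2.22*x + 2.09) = -1.4208*x^5 - 10.4396*x^4 - 14.008*x^3 - 2.5675*x^2 - 1.3483*x - 3.5321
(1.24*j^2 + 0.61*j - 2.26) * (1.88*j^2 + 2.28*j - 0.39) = 2.3312*j^4 + 3.974*j^3 - 3.3416*j^2 - 5.3907*j + 0.8814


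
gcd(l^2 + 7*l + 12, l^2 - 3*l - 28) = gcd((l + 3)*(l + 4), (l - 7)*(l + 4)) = l + 4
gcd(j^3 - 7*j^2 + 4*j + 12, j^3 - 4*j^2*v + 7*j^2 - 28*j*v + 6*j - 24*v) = j + 1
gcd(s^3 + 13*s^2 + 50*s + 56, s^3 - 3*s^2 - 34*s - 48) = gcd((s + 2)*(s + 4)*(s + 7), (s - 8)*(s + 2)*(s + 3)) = s + 2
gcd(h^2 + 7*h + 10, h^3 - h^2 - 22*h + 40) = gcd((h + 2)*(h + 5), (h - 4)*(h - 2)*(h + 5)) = h + 5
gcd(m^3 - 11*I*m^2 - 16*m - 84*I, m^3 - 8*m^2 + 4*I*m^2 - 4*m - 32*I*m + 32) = m + 2*I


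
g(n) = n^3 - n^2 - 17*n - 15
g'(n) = 3*n^2 - 2*n - 17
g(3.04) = -47.83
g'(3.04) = 4.64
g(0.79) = -28.56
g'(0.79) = -16.71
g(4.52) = -19.92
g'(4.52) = 35.25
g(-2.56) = 5.19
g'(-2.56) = 7.78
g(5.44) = 23.92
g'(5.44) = 60.90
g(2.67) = -48.48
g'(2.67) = -0.95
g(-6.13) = -178.71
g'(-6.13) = 107.99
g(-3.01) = -0.16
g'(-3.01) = 16.20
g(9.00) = 480.00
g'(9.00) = 208.00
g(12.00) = 1365.00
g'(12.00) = 391.00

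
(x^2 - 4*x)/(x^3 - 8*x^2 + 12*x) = (x - 4)/(x^2 - 8*x + 12)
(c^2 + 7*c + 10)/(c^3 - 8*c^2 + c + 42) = (c + 5)/(c^2 - 10*c + 21)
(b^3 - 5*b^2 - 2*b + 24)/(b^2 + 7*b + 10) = (b^2 - 7*b + 12)/(b + 5)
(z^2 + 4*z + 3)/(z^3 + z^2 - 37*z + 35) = (z^2 + 4*z + 3)/(z^3 + z^2 - 37*z + 35)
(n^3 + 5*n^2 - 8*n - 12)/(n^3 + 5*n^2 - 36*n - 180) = (n^2 - n - 2)/(n^2 - n - 30)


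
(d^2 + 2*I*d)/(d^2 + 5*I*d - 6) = d/(d + 3*I)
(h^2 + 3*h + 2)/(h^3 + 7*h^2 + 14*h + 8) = 1/(h + 4)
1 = 1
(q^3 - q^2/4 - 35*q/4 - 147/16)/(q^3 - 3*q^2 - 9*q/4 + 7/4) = (8*q^2 + 26*q + 21)/(4*(2*q^2 + q - 1))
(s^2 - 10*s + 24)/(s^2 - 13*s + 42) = (s - 4)/(s - 7)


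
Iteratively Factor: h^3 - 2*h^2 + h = (h - 1)*(h^2 - h) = (h - 1)^2*(h)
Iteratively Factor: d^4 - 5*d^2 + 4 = (d + 2)*(d^3 - 2*d^2 - d + 2) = (d + 1)*(d + 2)*(d^2 - 3*d + 2) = (d - 1)*(d + 1)*(d + 2)*(d - 2)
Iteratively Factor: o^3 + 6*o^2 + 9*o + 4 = (o + 1)*(o^2 + 5*o + 4) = (o + 1)^2*(o + 4)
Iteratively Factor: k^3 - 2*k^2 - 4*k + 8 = (k - 2)*(k^2 - 4) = (k - 2)*(k + 2)*(k - 2)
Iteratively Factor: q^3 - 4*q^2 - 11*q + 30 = (q - 5)*(q^2 + q - 6) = (q - 5)*(q + 3)*(q - 2)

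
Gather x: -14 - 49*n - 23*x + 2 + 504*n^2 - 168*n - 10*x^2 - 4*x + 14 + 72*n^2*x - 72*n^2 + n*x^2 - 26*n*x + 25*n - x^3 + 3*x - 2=432*n^2 - 192*n - x^3 + x^2*(n - 10) + x*(72*n^2 - 26*n - 24)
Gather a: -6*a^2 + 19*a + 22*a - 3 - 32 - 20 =-6*a^2 + 41*a - 55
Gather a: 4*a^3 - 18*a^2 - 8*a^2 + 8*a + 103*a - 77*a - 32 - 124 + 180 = 4*a^3 - 26*a^2 + 34*a + 24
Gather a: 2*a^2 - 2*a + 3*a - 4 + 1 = 2*a^2 + a - 3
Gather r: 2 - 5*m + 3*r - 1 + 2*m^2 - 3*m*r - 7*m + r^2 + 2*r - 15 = 2*m^2 - 12*m + r^2 + r*(5 - 3*m) - 14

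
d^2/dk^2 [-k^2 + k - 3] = -2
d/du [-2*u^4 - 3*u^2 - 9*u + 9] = -8*u^3 - 6*u - 9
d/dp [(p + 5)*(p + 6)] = 2*p + 11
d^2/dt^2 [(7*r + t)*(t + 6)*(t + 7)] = 14*r + 6*t + 26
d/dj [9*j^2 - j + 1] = 18*j - 1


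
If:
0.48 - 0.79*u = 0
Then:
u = 0.61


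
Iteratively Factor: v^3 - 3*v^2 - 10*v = (v)*(v^2 - 3*v - 10) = v*(v + 2)*(v - 5)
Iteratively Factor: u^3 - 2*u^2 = (u - 2)*(u^2) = u*(u - 2)*(u)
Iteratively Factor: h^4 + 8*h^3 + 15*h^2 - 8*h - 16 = (h + 1)*(h^3 + 7*h^2 + 8*h - 16) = (h - 1)*(h + 1)*(h^2 + 8*h + 16) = (h - 1)*(h + 1)*(h + 4)*(h + 4)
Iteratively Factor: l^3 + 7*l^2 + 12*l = (l + 3)*(l^2 + 4*l) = (l + 3)*(l + 4)*(l)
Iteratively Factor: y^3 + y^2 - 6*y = (y + 3)*(y^2 - 2*y) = (y - 2)*(y + 3)*(y)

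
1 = 1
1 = 1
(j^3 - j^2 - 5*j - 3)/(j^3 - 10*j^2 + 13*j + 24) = (j + 1)/(j - 8)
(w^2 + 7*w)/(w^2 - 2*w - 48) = w*(w + 7)/(w^2 - 2*w - 48)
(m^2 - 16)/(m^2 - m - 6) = (16 - m^2)/(-m^2 + m + 6)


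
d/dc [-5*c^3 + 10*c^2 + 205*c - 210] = -15*c^2 + 20*c + 205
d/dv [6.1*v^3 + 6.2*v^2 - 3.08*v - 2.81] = 18.3*v^2 + 12.4*v - 3.08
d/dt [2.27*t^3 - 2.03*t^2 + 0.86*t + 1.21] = 6.81*t^2 - 4.06*t + 0.86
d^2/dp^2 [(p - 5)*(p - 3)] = 2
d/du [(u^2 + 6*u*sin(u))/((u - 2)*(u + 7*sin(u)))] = (-u^3*cos(u) + u^2*sin(u) + 2*u^2*cos(u) - 2*u^2 - 28*u*sin(u) - 84*sin(u)^2)/((u - 2)^2*(u + 7*sin(u))^2)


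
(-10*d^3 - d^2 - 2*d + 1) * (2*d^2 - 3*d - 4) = -20*d^5 + 28*d^4 + 39*d^3 + 12*d^2 + 5*d - 4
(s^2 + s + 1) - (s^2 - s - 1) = 2*s + 2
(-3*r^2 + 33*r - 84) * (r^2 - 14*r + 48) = -3*r^4 + 75*r^3 - 690*r^2 + 2760*r - 4032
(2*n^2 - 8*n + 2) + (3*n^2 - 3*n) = 5*n^2 - 11*n + 2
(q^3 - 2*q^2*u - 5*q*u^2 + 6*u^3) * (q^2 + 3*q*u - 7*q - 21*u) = q^5 + q^4*u - 7*q^4 - 11*q^3*u^2 - 7*q^3*u - 9*q^2*u^3 + 77*q^2*u^2 + 18*q*u^4 + 63*q*u^3 - 126*u^4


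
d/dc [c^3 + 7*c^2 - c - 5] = 3*c^2 + 14*c - 1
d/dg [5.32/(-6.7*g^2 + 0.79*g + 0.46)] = (71.288*g - 4.2028)/(-6.7*g^2 + 0.79*g + 0.46)^2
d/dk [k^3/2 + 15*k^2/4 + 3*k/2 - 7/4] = 3*k^2/2 + 15*k/2 + 3/2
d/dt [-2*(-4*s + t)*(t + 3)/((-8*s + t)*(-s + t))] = 2*((s - t)*(4*s - t)*(t + 3) + (s - t)*(8*s - t)*(4*s - 2*t - 3) + (4*s - t)*(8*s - t)*(t + 3))/((s - t)^2*(8*s - t)^2)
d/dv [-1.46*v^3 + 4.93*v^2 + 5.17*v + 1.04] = -4.38*v^2 + 9.86*v + 5.17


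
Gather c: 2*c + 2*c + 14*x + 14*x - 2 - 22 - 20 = 4*c + 28*x - 44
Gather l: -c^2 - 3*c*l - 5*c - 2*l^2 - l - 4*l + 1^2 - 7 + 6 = -c^2 - 5*c - 2*l^2 + l*(-3*c - 5)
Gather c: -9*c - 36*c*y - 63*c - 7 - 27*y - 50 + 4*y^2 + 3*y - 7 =c*(-36*y - 72) + 4*y^2 - 24*y - 64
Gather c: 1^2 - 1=0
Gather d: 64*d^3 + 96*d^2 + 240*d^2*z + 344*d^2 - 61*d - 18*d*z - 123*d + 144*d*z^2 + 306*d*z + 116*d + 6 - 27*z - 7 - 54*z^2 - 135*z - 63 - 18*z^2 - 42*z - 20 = 64*d^3 + d^2*(240*z + 440) + d*(144*z^2 + 288*z - 68) - 72*z^2 - 204*z - 84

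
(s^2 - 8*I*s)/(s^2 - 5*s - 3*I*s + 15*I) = s*(s - 8*I)/(s^2 - 5*s - 3*I*s + 15*I)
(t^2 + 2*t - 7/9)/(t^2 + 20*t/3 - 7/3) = (t + 7/3)/(t + 7)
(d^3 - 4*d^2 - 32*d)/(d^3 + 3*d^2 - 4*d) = (d - 8)/(d - 1)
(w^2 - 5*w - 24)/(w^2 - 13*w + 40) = (w + 3)/(w - 5)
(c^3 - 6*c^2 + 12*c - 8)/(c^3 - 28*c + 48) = (c^2 - 4*c + 4)/(c^2 + 2*c - 24)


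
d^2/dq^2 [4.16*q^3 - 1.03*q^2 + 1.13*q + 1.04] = 24.96*q - 2.06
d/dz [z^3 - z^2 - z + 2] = 3*z^2 - 2*z - 1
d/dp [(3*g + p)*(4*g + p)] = 7*g + 2*p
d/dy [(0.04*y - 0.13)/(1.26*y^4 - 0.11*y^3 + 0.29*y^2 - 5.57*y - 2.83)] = (-0.1512*y^4 + 0.664*y^3 - 0.0545*y^2 + 0.0754*y - 0.8373)/(1.5876*y^8 - 0.2772*y^7 + 0.7429*y^6 - 14.1002*y^5 - 5.8221*y^4 - 2.608*y^3 + 29.3835*y^2 + 31.5262*y + 8.0089)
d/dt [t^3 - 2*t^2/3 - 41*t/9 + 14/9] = 3*t^2 - 4*t/3 - 41/9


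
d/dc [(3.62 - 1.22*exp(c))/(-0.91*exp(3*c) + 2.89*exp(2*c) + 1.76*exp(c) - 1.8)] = (-2.2204*exp(3*c) + 13.4084*exp(2*c) - 20.9236*exp(c) - 4.1752)*exp(c)/(0.8281*exp(6*c) - 5.2598*exp(5*c) + 5.1489*exp(4*c) + 13.4488*exp(3*c) - 7.3064*exp(2*c) - 6.336*exp(c) + 3.24)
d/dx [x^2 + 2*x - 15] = 2*x + 2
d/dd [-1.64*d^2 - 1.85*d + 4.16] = -3.28*d - 1.85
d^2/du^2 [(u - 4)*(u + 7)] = 2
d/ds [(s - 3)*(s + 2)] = 2*s - 1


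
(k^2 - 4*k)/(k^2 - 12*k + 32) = k/(k - 8)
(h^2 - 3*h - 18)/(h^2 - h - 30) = (h + 3)/(h + 5)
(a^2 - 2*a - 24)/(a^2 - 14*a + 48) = (a + 4)/(a - 8)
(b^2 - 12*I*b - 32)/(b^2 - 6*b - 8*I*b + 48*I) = (b - 4*I)/(b - 6)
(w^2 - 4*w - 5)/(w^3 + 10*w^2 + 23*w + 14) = (w - 5)/(w^2 + 9*w + 14)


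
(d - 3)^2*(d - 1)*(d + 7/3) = d^4 - 14*d^3/3 - 4*d^2/3 + 26*d - 21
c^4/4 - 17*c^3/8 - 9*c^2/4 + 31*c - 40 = (c/4 + 1)*(c - 8)*(c - 5/2)*(c - 2)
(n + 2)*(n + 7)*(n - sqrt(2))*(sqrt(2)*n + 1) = sqrt(2)*n^4 - n^3 + 9*sqrt(2)*n^3 - 9*n^2 + 13*sqrt(2)*n^2 - 14*n - 9*sqrt(2)*n - 14*sqrt(2)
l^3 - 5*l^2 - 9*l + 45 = (l - 5)*(l - 3)*(l + 3)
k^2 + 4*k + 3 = (k + 1)*(k + 3)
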